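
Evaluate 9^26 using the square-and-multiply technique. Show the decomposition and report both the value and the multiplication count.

Computing 9^26 by squaring (build up from 9^1; each line after the first costs one multiplication):

9^1 = 9
9^2 = (9^1)^2 = 9^2 = 81
9^3 = 9 * 9^2 = 9 * 81 = 729
9^6 = (9^3)^2 = 729^2 = 531441
9^12 = (9^6)^2 = 531441^2 = 282429536481
9^13 = 9 * 9^12 = 9 * 282429536481 = 2541865828329
9^26 = (9^13)^2 = 2541865828329^2 = 6461081889226673298932241

Result: 6461081889226673298932241
Multiplications needed: 6 (6 lines after 9^1)

9^26 = 6461081889226673298932241. Using exponentiation by squaring, this requires 6 multiplications. The key idea: if the exponent is even, square the half-power; if odd, multiply by the base once.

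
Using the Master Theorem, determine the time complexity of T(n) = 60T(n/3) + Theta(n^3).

Master Theorem for T(n) = 60T(n/3) + O(n^3):

a = 60, b = 3, c = 3
log_b(a) = log_3(60) = 3.7268

Case 1: c = 3 < log_3(60) = 3.7268
T(n) = O(n^(log_3 60))

For T(n) = 60T(n/3) + O(n^3): log_3(60) = 3.7268. This is Case 1 of the Master Theorem (c < log_b(a), work dominated by leaves), giving O(n^(log_3 60)).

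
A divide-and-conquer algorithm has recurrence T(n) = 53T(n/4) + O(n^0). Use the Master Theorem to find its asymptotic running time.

Master Theorem for T(n) = 53T(n/4) + O(n^0):

a = 53, b = 4, c = 0
log_b(a) = log_4(53) = 2.8640

Case 1: c = 0 < log_4(53) = 2.8640
T(n) = O(n^(log_4 53))

For T(n) = 53T(n/4) + O(n^0): log_4(53) = 2.8640. This is Case 1 of the Master Theorem (c < log_b(a), work dominated by leaves), giving O(n^(log_4 53)).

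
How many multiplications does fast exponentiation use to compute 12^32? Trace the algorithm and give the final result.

Computing 12^32 by squaring (build up from 12^1; each line after the first costs one multiplication):

12^1 = 12
12^2 = (12^1)^2 = 12^2 = 144
12^4 = (12^2)^2 = 144^2 = 20736
12^8 = (12^4)^2 = 20736^2 = 429981696
12^16 = (12^8)^2 = 429981696^2 = 184884258895036416
12^32 = (12^16)^2 = 184884258895036416^2 = 34182189187166852111368841966125056

Result: 34182189187166852111368841966125056
Multiplications needed: 5 (5 lines after 12^1)

12^32 = 34182189187166852111368841966125056. Using exponentiation by squaring, this requires 5 multiplications. The key idea: if the exponent is even, square the half-power; if odd, multiply by the base once.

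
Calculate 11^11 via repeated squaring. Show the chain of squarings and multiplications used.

Computing 11^11 by squaring (build up from 11^1; each line after the first costs one multiplication):

11^1 = 11
11^2 = (11^1)^2 = 11^2 = 121
11^4 = (11^2)^2 = 121^2 = 14641
11^5 = 11 * 11^4 = 11 * 14641 = 161051
11^10 = (11^5)^2 = 161051^2 = 25937424601
11^11 = 11 * 11^10 = 11 * 25937424601 = 285311670611

Result: 285311670611
Multiplications needed: 5 (5 lines after 11^1)

11^11 = 285311670611. Using exponentiation by squaring, this requires 5 multiplications. The key idea: if the exponent is even, square the half-power; if odd, multiply by the base once.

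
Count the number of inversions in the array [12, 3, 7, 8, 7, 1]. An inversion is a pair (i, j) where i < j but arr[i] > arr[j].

Finding inversions in [12, 3, 7, 8, 7, 1]:

(0, 1): arr[0]=12 > arr[1]=3
(0, 2): arr[0]=12 > arr[2]=7
(0, 3): arr[0]=12 > arr[3]=8
(0, 4): arr[0]=12 > arr[4]=7
(0, 5): arr[0]=12 > arr[5]=1
(1, 5): arr[1]=3 > arr[5]=1
(2, 5): arr[2]=7 > arr[5]=1
(3, 4): arr[3]=8 > arr[4]=7
(3, 5): arr[3]=8 > arr[5]=1
(4, 5): arr[4]=7 > arr[5]=1

Total inversions: 10

The array has 10 inversion(s): (0,1), (0,2), (0,3), (0,4), (0,5), (1,5), (2,5), (3,4), (3,5), (4,5). Each pair (i,j) satisfies i < j and arr[i] > arr[j].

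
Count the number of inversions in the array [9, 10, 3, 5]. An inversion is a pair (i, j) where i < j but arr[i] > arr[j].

Finding inversions in [9, 10, 3, 5]:

(0, 2): arr[0]=9 > arr[2]=3
(0, 3): arr[0]=9 > arr[3]=5
(1, 2): arr[1]=10 > arr[2]=3
(1, 3): arr[1]=10 > arr[3]=5

Total inversions: 4

The array has 4 inversion(s): (0,2), (0,3), (1,2), (1,3). Each pair (i,j) satisfies i < j and arr[i] > arr[j].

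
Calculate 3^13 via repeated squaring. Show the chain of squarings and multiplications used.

Computing 3^13 by squaring (build up from 3^1; each line after the first costs one multiplication):

3^1 = 3
3^2 = (3^1)^2 = 3^2 = 9
3^3 = 3 * 3^2 = 3 * 9 = 27
3^6 = (3^3)^2 = 27^2 = 729
3^12 = (3^6)^2 = 729^2 = 531441
3^13 = 3 * 3^12 = 3 * 531441 = 1594323

Result: 1594323
Multiplications needed: 5 (5 lines after 3^1)

3^13 = 1594323. Using exponentiation by squaring, this requires 5 multiplications. The key idea: if the exponent is even, square the half-power; if odd, multiply by the base once.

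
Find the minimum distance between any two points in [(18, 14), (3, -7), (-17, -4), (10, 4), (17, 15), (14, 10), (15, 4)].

Computing all pairwise distances among 7 points:

d((18, 14), (3, -7)) = 25.807
d((18, 14), (-17, -4)) = 39.3573
d((18, 14), (10, 4)) = 12.8062
d((18, 14), (17, 15)) = 1.4142 <-- minimum
d((18, 14), (14, 10)) = 5.6569
d((18, 14), (15, 4)) = 10.4403
d((3, -7), (-17, -4)) = 20.2237
d((3, -7), (10, 4)) = 13.0384
d((3, -7), (17, 15)) = 26.0768
d((3, -7), (14, 10)) = 20.2485
d((3, -7), (15, 4)) = 16.2788
d((-17, -4), (10, 4)) = 28.1603
d((-17, -4), (17, 15)) = 38.9487
d((-17, -4), (14, 10)) = 34.0147
d((-17, -4), (15, 4)) = 32.9848
d((10, 4), (17, 15)) = 13.0384
d((10, 4), (14, 10)) = 7.2111
d((10, 4), (15, 4)) = 5.0
d((17, 15), (14, 10)) = 5.831
d((17, 15), (15, 4)) = 11.1803
d((14, 10), (15, 4)) = 6.0828

Closest pair: (18, 14) and (17, 15) with distance 1.4142

The closest pair is (18, 14) and (17, 15) with Euclidean distance 1.4142. For 7 points, brute-force pairwise comparison is shown above. For large n, the divide-and-conquer algorithm (sort by x, recurse on halves, check the dividing strip) achieves O(n log n).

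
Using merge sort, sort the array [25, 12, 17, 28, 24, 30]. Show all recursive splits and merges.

Merge sort trace:

Split: [25, 12, 17, 28, 24, 30] -> [25, 12, 17] and [28, 24, 30]
  Split: [25, 12, 17] -> [25] and [12, 17]
    Split: [12, 17] -> [12] and [17]
    Merge: [12] + [17] -> [12, 17]
  Merge: [25] + [12, 17] -> [12, 17, 25]
  Split: [28, 24, 30] -> [28] and [24, 30]
    Split: [24, 30] -> [24] and [30]
    Merge: [24] + [30] -> [24, 30]
  Merge: [28] + [24, 30] -> [24, 28, 30]
Merge: [12, 17, 25] + [24, 28, 30] -> [12, 17, 24, 25, 28, 30]

Final sorted array: [12, 17, 24, 25, 28, 30]

The merge sort proceeds by recursively splitting the array and merging sorted halves.
After all merges, the sorted array is [12, 17, 24, 25, 28, 30].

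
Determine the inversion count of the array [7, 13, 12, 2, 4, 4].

Finding inversions in [7, 13, 12, 2, 4, 4]:

(0, 3): arr[0]=7 > arr[3]=2
(0, 4): arr[0]=7 > arr[4]=4
(0, 5): arr[0]=7 > arr[5]=4
(1, 2): arr[1]=13 > arr[2]=12
(1, 3): arr[1]=13 > arr[3]=2
(1, 4): arr[1]=13 > arr[4]=4
(1, 5): arr[1]=13 > arr[5]=4
(2, 3): arr[2]=12 > arr[3]=2
(2, 4): arr[2]=12 > arr[4]=4
(2, 5): arr[2]=12 > arr[5]=4

Total inversions: 10

The array has 10 inversion(s): (0,3), (0,4), (0,5), (1,2), (1,3), (1,4), (1,5), (2,3), (2,4), (2,5). Each pair (i,j) satisfies i < j and arr[i] > arr[j].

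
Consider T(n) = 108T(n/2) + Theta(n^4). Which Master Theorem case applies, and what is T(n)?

Master Theorem for T(n) = 108T(n/2) + O(n^4):

a = 108, b = 2, c = 4
log_b(a) = log_2(108) = 6.7549

Case 1: c = 4 < log_2(108) = 6.7549
T(n) = O(n^(log_2 108))

For T(n) = 108T(n/2) + O(n^4): log_2(108) = 6.7549. This is Case 1 of the Master Theorem (c < log_b(a), work dominated by leaves), giving O(n^(log_2 108)).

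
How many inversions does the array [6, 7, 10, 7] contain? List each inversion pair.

Finding inversions in [6, 7, 10, 7]:

(2, 3): arr[2]=10 > arr[3]=7

Total inversions: 1

The array has 1 inversion(s): (2,3). Each pair (i,j) satisfies i < j and arr[i] > arr[j].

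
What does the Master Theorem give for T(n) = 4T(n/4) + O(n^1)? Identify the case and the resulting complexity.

Master Theorem for T(n) = 4T(n/4) + O(n^1):

a = 4, b = 4, c = 1
log_b(a) = log_4(4) = 1.0000

Case 2: c = 1 = log_4(4) = 1.0000
T(n) = O(n^1 log n) = O(n log n)

For T(n) = 4T(n/4) + O(n^1): log_4(4) = 1.0000. This is Case 2 of the Master Theorem (c = log_b(a), equal work at all levels), giving O(n log n).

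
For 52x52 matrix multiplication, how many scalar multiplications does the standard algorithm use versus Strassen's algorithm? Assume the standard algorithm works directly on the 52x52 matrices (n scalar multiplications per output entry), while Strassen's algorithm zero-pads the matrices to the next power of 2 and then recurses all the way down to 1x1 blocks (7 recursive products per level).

Matrix multiplication for 52x52 matrices:

Strassen's algorithm requires power-of-2 dimensions. Pad 52x52 to 64x64 (next power of 2).

Standard algorithm: 52^3 = 140608 multiplications
Strassen's algorithm: 7^(log2(64)) = 7^6 = 117649 multiplications
Savings: 140608 - 117649 = 22959 multiplications

Standard: 140608 multiplications (52^3). Strassen: 117649 multiplications (7^6, after padding to 64x64). Strassen reduces 8 recursive multiplications to 7 at each level.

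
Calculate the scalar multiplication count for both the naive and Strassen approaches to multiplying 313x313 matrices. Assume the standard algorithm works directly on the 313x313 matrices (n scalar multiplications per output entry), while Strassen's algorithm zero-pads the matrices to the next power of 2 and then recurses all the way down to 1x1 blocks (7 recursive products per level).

Matrix multiplication for 313x313 matrices:

Strassen's algorithm requires power-of-2 dimensions. Pad 313x313 to 512x512 (next power of 2).

Standard algorithm: 313^3 = 30664297 multiplications
Strassen's algorithm: 7^(log2(512)) = 7^9 = 40353607 multiplications
Difference: 30664297 - 40353607 = -9689310 (Strassen uses MORE here due to padding overhead — for small or just-over-power-of-2 n, padding can outweigh the per-level savings)

Standard: 30664297 multiplications (313^3). Strassen: 40353607 multiplications (7^9, after padding to 512x512). Strassen reduces 8 recursive multiplications to 7 at each level.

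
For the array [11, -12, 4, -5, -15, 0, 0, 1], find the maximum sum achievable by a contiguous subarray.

Using Kadane's algorithm on [11, -12, 4, -5, -15, 0, 0, 1]:

Scanning through the array:
Position 1 (value -12): max_ending_here = -1, max_so_far = 11
Position 2 (value 4): max_ending_here = 4, max_so_far = 11
Position 3 (value -5): max_ending_here = -1, max_so_far = 11
Position 4 (value -15): max_ending_here = -15, max_so_far = 11
Position 5 (value 0): max_ending_here = 0, max_so_far = 11
Position 6 (value 0): max_ending_here = 0, max_so_far = 11
Position 7 (value 1): max_ending_here = 1, max_so_far = 11

Maximum subarray: [11]
Maximum sum: 11

The maximum subarray is [11] with sum 11. This subarray runs from index 0 to index 0.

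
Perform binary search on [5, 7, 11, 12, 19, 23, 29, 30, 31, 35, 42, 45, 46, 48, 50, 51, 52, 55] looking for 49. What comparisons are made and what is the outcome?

Binary search for 49 in [5, 7, 11, 12, 19, 23, 29, 30, 31, 35, 42, 45, 46, 48, 50, 51, 52, 55]:

lo=0, hi=17, mid=8, arr[mid]=31 -> 31 < 49, search right half
lo=9, hi=17, mid=13, arr[mid]=48 -> 48 < 49, search right half
lo=14, hi=17, mid=15, arr[mid]=51 -> 51 > 49, search left half
lo=14, hi=14, mid=14, arr[mid]=50 -> 50 > 49, search left half
lo=14 > hi=13, target 49 not found

Binary search determines that 49 is not in the array after 4 comparisons. The search space was exhausted without finding the target.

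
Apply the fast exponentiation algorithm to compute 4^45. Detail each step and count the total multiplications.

Computing 4^45 by squaring (build up from 4^1; each line after the first costs one multiplication):

4^1 = 4
4^2 = (4^1)^2 = 4^2 = 16
4^4 = (4^2)^2 = 16^2 = 256
4^5 = 4 * 4^4 = 4 * 256 = 1024
4^10 = (4^5)^2 = 1024^2 = 1048576
4^11 = 4 * 4^10 = 4 * 1048576 = 4194304
4^22 = (4^11)^2 = 4194304^2 = 17592186044416
4^44 = (4^22)^2 = 17592186044416^2 = 309485009821345068724781056
4^45 = 4 * 4^44 = 4 * 309485009821345068724781056 = 1237940039285380274899124224

Result: 1237940039285380274899124224
Multiplications needed: 8 (8 lines after 4^1)

4^45 = 1237940039285380274899124224. Using exponentiation by squaring, this requires 8 multiplications. The key idea: if the exponent is even, square the half-power; if odd, multiply by the base once.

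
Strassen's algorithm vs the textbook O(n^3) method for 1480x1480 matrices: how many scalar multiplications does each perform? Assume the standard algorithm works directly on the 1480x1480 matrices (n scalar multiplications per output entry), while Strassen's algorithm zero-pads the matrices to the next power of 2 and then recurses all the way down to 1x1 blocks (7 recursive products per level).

Matrix multiplication for 1480x1480 matrices:

Strassen's algorithm requires power-of-2 dimensions. Pad 1480x1480 to 2048x2048 (next power of 2).

Standard algorithm: 1480^3 = 3241792000 multiplications
Strassen's algorithm: 7^(log2(2048)) = 7^11 = 1977326743 multiplications
Savings: 3241792000 - 1977326743 = 1264465257 multiplications

Standard: 3241792000 multiplications (1480^3). Strassen: 1977326743 multiplications (7^11, after padding to 2048x2048). Strassen reduces 8 recursive multiplications to 7 at each level.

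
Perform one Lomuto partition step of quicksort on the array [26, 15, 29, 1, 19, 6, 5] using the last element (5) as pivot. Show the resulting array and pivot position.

Lomuto partition with pivot = 5:

Initial array: [26, 15, 29, 1, 19, 6, 5]

arr[0]=26 > 5: no swap
arr[1]=15 > 5: no swap
arr[2]=29 > 5: no swap
arr[3]=1 <= 5: swap with position 0, array becomes [1, 15, 29, 26, 19, 6, 5]
arr[4]=19 > 5: no swap
arr[5]=6 > 5: no swap

Place pivot at position 1: [1, 5, 29, 26, 19, 6, 15]
Pivot position: 1

After partitioning with pivot 5, the array becomes [1, 5, 29, 26, 19, 6, 15]. The pivot is placed at index 1. All elements to the left of the pivot are <= 5, and all elements to the right are > 5.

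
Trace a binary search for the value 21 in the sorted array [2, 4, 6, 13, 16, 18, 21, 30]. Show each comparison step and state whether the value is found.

Binary search for 21 in [2, 4, 6, 13, 16, 18, 21, 30]:

lo=0, hi=7, mid=3, arr[mid]=13 -> 13 < 21, search right half
lo=4, hi=7, mid=5, arr[mid]=18 -> 18 < 21, search right half
lo=6, hi=7, mid=6, arr[mid]=21 -> Found target at index 6!

Binary search finds 21 at index 6 after 3 comparisons. The search repeatedly halves the search space by comparing with the middle element.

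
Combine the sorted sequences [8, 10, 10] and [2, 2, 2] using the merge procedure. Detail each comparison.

Merging process:

Compare 8 vs 2: take 2 from right. Merged: [2]
Compare 8 vs 2: take 2 from right. Merged: [2, 2]
Compare 8 vs 2: take 2 from right. Merged: [2, 2, 2]
Append remaining from left: [8, 10, 10]. Merged: [2, 2, 2, 8, 10, 10]

Final merged array: [2, 2, 2, 8, 10, 10]
Total comparisons: 3

The merged array is [2, 2, 2, 8, 10, 10], requiring 3 comparisons. The merge step runs in O(n) time where n is the total number of elements.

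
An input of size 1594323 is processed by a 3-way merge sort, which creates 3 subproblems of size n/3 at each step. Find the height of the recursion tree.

For divide and conquer with division factor 3:

Problem sizes at each level:
Level 0: 1594323
Level 1: 531441
Level 2: 177147
Level 3: 59049
Level 4: 19683
Level 5: 6561
Level 6: 2187
Level 7: 729
Level 8: 243
Level 9: 81
Level 10: 27
Level 11: 9
Level 12: 3
Level 13: 1

The root is level 0 and the size-1 base case is level 13 (the tree spans levels 0 through 13, i.e. 14 levels counting the root), so the depth is the number of divisions: log_3(1594323) = 13

The recursion tree depth is log_3(1594323) = 13. At each level, the problem size is divided by 3, so it takes 13 divisions to reduce to a base case of size 1. The algorithm makes 3 recursive calls at each level.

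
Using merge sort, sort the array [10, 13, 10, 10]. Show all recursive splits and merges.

Merge sort trace:

Split: [10, 13, 10, 10] -> [10, 13] and [10, 10]
  Split: [10, 13] -> [10] and [13]
  Merge: [10] + [13] -> [10, 13]
  Split: [10, 10] -> [10] and [10]
  Merge: [10] + [10] -> [10, 10]
Merge: [10, 13] + [10, 10] -> [10, 10, 10, 13]

Final sorted array: [10, 10, 10, 13]

The merge sort proceeds by recursively splitting the array and merging sorted halves.
After all merges, the sorted array is [10, 10, 10, 13].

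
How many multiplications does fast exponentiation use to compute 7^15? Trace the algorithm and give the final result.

Computing 7^15 by squaring (build up from 7^1; each line after the first costs one multiplication):

7^1 = 7
7^2 = (7^1)^2 = 7^2 = 49
7^3 = 7 * 7^2 = 7 * 49 = 343
7^6 = (7^3)^2 = 343^2 = 117649
7^7 = 7 * 7^6 = 7 * 117649 = 823543
7^14 = (7^7)^2 = 823543^2 = 678223072849
7^15 = 7 * 7^14 = 7 * 678223072849 = 4747561509943

Result: 4747561509943
Multiplications needed: 6 (6 lines after 7^1)

7^15 = 4747561509943. Using exponentiation by squaring, this requires 6 multiplications. The key idea: if the exponent is even, square the half-power; if odd, multiply by the base once.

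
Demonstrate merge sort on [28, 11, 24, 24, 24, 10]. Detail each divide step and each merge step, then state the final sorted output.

Merge sort trace:

Split: [28, 11, 24, 24, 24, 10] -> [28, 11, 24] and [24, 24, 10]
  Split: [28, 11, 24] -> [28] and [11, 24]
    Split: [11, 24] -> [11] and [24]
    Merge: [11] + [24] -> [11, 24]
  Merge: [28] + [11, 24] -> [11, 24, 28]
  Split: [24, 24, 10] -> [24] and [24, 10]
    Split: [24, 10] -> [24] and [10]
    Merge: [24] + [10] -> [10, 24]
  Merge: [24] + [10, 24] -> [10, 24, 24]
Merge: [11, 24, 28] + [10, 24, 24] -> [10, 11, 24, 24, 24, 28]

Final sorted array: [10, 11, 24, 24, 24, 28]

The merge sort proceeds by recursively splitting the array and merging sorted halves.
After all merges, the sorted array is [10, 11, 24, 24, 24, 28].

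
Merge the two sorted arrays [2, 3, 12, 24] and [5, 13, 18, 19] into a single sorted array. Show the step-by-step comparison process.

Merging process:

Compare 2 vs 5: take 2 from left. Merged: [2]
Compare 3 vs 5: take 3 from left. Merged: [2, 3]
Compare 12 vs 5: take 5 from right. Merged: [2, 3, 5]
Compare 12 vs 13: take 12 from left. Merged: [2, 3, 5, 12]
Compare 24 vs 13: take 13 from right. Merged: [2, 3, 5, 12, 13]
Compare 24 vs 18: take 18 from right. Merged: [2, 3, 5, 12, 13, 18]
Compare 24 vs 19: take 19 from right. Merged: [2, 3, 5, 12, 13, 18, 19]
Append remaining from left: [24]. Merged: [2, 3, 5, 12, 13, 18, 19, 24]

Final merged array: [2, 3, 5, 12, 13, 18, 19, 24]
Total comparisons: 7

The merged array is [2, 3, 5, 12, 13, 18, 19, 24], requiring 7 comparisons. The merge step runs in O(n) time where n is the total number of elements.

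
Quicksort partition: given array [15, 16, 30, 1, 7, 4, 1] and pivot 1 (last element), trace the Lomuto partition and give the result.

Lomuto partition with pivot = 1:

Initial array: [15, 16, 30, 1, 7, 4, 1]

arr[0]=15 > 1: no swap
arr[1]=16 > 1: no swap
arr[2]=30 > 1: no swap
arr[3]=1 <= 1: swap with position 0, array becomes [1, 16, 30, 15, 7, 4, 1]
arr[4]=7 > 1: no swap
arr[5]=4 > 1: no swap

Place pivot at position 1: [1, 1, 30, 15, 7, 4, 16]
Pivot position: 1

After partitioning with pivot 1, the array becomes [1, 1, 30, 15, 7, 4, 16]. The pivot is placed at index 1. All elements to the left of the pivot are <= 1, and all elements to the right are > 1.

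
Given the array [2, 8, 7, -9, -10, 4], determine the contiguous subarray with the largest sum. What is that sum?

Using Kadane's algorithm on [2, 8, 7, -9, -10, 4]:

Scanning through the array:
Position 1 (value 8): max_ending_here = 10, max_so_far = 10
Position 2 (value 7): max_ending_here = 17, max_so_far = 17
Position 3 (value -9): max_ending_here = 8, max_so_far = 17
Position 4 (value -10): max_ending_here = -2, max_so_far = 17
Position 5 (value 4): max_ending_here = 4, max_so_far = 17

Maximum subarray: [2, 8, 7]
Maximum sum: 17

The maximum subarray is [2, 8, 7] with sum 17. This subarray runs from index 0 to index 2.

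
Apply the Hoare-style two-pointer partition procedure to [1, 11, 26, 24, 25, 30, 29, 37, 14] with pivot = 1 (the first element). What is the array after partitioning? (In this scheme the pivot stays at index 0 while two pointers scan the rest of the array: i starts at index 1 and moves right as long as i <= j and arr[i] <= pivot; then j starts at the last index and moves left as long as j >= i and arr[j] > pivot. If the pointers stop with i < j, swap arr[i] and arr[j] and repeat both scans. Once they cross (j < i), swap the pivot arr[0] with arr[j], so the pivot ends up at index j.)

Hoare-style two-pointer partition with pivot = 1:

Initial array: [1, 11, 26, 24, 25, 30, 29, 37, 14]

Pointers start at i = 1, j = 8.
i ends at 1, j ends at 0: the pointers have crossed (j < i), so scanning stops.

j = 0, so swapping arr[0] with arr[j] leaves the pivot at position 0: [1, 11, 26, 24, 25, 30, 29, 37, 14]
Pivot position: 0

After partitioning with pivot 1, the array becomes [1, 11, 26, 24, 25, 30, 29, 37, 14]. The pivot is placed at index 0. All elements to the left of the pivot are <= 1, and all elements to the right are > 1.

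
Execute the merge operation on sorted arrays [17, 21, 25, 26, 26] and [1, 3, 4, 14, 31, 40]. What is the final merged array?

Merging process:

Compare 17 vs 1: take 1 from right. Merged: [1]
Compare 17 vs 3: take 3 from right. Merged: [1, 3]
Compare 17 vs 4: take 4 from right. Merged: [1, 3, 4]
Compare 17 vs 14: take 14 from right. Merged: [1, 3, 4, 14]
Compare 17 vs 31: take 17 from left. Merged: [1, 3, 4, 14, 17]
Compare 21 vs 31: take 21 from left. Merged: [1, 3, 4, 14, 17, 21]
Compare 25 vs 31: take 25 from left. Merged: [1, 3, 4, 14, 17, 21, 25]
Compare 26 vs 31: take 26 from left. Merged: [1, 3, 4, 14, 17, 21, 25, 26]
Compare 26 vs 31: take 26 from left. Merged: [1, 3, 4, 14, 17, 21, 25, 26, 26]
Append remaining from right: [31, 40]. Merged: [1, 3, 4, 14, 17, 21, 25, 26, 26, 31, 40]

Final merged array: [1, 3, 4, 14, 17, 21, 25, 26, 26, 31, 40]
Total comparisons: 9

The merged array is [1, 3, 4, 14, 17, 21, 25, 26, 26, 31, 40], requiring 9 comparisons. The merge step runs in O(n) time where n is the total number of elements.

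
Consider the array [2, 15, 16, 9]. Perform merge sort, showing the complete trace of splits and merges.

Merge sort trace:

Split: [2, 15, 16, 9] -> [2, 15] and [16, 9]
  Split: [2, 15] -> [2] and [15]
  Merge: [2] + [15] -> [2, 15]
  Split: [16, 9] -> [16] and [9]
  Merge: [16] + [9] -> [9, 16]
Merge: [2, 15] + [9, 16] -> [2, 9, 15, 16]

Final sorted array: [2, 9, 15, 16]

The merge sort proceeds by recursively splitting the array and merging sorted halves.
After all merges, the sorted array is [2, 9, 15, 16].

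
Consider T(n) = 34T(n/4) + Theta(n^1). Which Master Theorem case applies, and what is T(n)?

Master Theorem for T(n) = 34T(n/4) + O(n^1):

a = 34, b = 4, c = 1
log_b(a) = log_4(34) = 2.5437

Case 1: c = 1 < log_4(34) = 2.5437
T(n) = O(n^(log_4 34))

For T(n) = 34T(n/4) + O(n^1): log_4(34) = 2.5437. This is Case 1 of the Master Theorem (c < log_b(a), work dominated by leaves), giving O(n^(log_4 34)).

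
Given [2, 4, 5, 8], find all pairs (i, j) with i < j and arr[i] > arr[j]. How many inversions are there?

Finding inversions in [2, 4, 5, 8]:


Total inversions: 0

The array has 0 inversions. It is already sorted.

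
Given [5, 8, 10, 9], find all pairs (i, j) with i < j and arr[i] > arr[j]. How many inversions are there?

Finding inversions in [5, 8, 10, 9]:

(2, 3): arr[2]=10 > arr[3]=9

Total inversions: 1

The array has 1 inversion(s): (2,3). Each pair (i,j) satisfies i < j and arr[i] > arr[j].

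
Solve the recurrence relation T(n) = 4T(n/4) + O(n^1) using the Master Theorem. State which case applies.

Master Theorem for T(n) = 4T(n/4) + O(n^1):

a = 4, b = 4, c = 1
log_b(a) = log_4(4) = 1.0000

Case 2: c = 1 = log_4(4) = 1.0000
T(n) = O(n^1 log n) = O(n log n)

For T(n) = 4T(n/4) + O(n^1): log_4(4) = 1.0000. This is Case 2 of the Master Theorem (c = log_b(a), equal work at all levels), giving O(n log n).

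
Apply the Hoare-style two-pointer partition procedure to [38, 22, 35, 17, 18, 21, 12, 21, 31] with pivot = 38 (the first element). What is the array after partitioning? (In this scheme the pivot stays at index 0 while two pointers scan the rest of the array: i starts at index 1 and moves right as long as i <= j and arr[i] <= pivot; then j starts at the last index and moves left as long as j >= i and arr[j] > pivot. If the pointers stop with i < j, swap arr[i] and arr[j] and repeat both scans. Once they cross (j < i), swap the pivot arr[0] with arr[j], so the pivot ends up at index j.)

Hoare-style two-pointer partition with pivot = 38:

Initial array: [38, 22, 35, 17, 18, 21, 12, 21, 31]

Pointers start at i = 1, j = 8.
i ends at 9, j ends at 8: the pointers have crossed (j < i), so scanning stops.

Swap pivot arr[0] with arr[8] to place pivot at position 8: [31, 22, 35, 17, 18, 21, 12, 21, 38]
Pivot position: 8

After partitioning with pivot 38, the array becomes [31, 22, 35, 17, 18, 21, 12, 21, 38]. The pivot is placed at index 8. All elements to the left of the pivot are <= 38, and all elements to the right are > 38.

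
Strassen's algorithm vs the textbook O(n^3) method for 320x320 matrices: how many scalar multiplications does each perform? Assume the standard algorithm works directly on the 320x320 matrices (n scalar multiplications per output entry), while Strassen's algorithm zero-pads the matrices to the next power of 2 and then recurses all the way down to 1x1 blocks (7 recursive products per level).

Matrix multiplication for 320x320 matrices:

Strassen's algorithm requires power-of-2 dimensions. Pad 320x320 to 512x512 (next power of 2).

Standard algorithm: 320^3 = 32768000 multiplications
Strassen's algorithm: 7^(log2(512)) = 7^9 = 40353607 multiplications
Difference: 32768000 - 40353607 = -7585607 (Strassen uses MORE here due to padding overhead — for small or just-over-power-of-2 n, padding can outweigh the per-level savings)

Standard: 32768000 multiplications (320^3). Strassen: 40353607 multiplications (7^9, after padding to 512x512). Strassen reduces 8 recursive multiplications to 7 at each level.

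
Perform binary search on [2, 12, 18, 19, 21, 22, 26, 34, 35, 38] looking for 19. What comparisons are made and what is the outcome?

Binary search for 19 in [2, 12, 18, 19, 21, 22, 26, 34, 35, 38]:

lo=0, hi=9, mid=4, arr[mid]=21 -> 21 > 19, search left half
lo=0, hi=3, mid=1, arr[mid]=12 -> 12 < 19, search right half
lo=2, hi=3, mid=2, arr[mid]=18 -> 18 < 19, search right half
lo=3, hi=3, mid=3, arr[mid]=19 -> Found target at index 3!

Binary search finds 19 at index 3 after 4 comparisons. The search repeatedly halves the search space by comparing with the middle element.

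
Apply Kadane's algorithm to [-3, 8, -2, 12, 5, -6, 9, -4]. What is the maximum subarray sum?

Using Kadane's algorithm on [-3, 8, -2, 12, 5, -6, 9, -4]:

Scanning through the array:
Position 1 (value 8): max_ending_here = 8, max_so_far = 8
Position 2 (value -2): max_ending_here = 6, max_so_far = 8
Position 3 (value 12): max_ending_here = 18, max_so_far = 18
Position 4 (value 5): max_ending_here = 23, max_so_far = 23
Position 5 (value -6): max_ending_here = 17, max_so_far = 23
Position 6 (value 9): max_ending_here = 26, max_so_far = 26
Position 7 (value -4): max_ending_here = 22, max_so_far = 26

Maximum subarray: [8, -2, 12, 5, -6, 9]
Maximum sum: 26

The maximum subarray is [8, -2, 12, 5, -6, 9] with sum 26. This subarray runs from index 1 to index 6.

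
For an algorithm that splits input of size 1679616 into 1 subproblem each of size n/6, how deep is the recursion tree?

For divide and conquer with division factor 6:

Problem sizes at each level:
Level 0: 1679616
Level 1: 279936
Level 2: 46656
Level 3: 7776
Level 4: 1296
Level 5: 216
Level 6: 36
Level 7: 6
Level 8: 1

The root is level 0 and the size-1 base case is level 8 (the tree spans levels 0 through 8, i.e. 9 levels counting the root), so the depth is the number of divisions: log_6(1679616) = 8

The recursion tree depth is log_6(1679616) = 8. At each level, the problem size is divided by 6, so it takes 8 divisions to reduce to a base case of size 1. The algorithm makes 1 recursive call at each level.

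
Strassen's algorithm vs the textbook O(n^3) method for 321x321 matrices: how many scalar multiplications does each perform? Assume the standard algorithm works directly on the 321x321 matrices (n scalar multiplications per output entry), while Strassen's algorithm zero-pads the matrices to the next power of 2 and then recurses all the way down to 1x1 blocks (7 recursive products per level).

Matrix multiplication for 321x321 matrices:

Strassen's algorithm requires power-of-2 dimensions. Pad 321x321 to 512x512 (next power of 2).

Standard algorithm: 321^3 = 33076161 multiplications
Strassen's algorithm: 7^(log2(512)) = 7^9 = 40353607 multiplications
Difference: 33076161 - 40353607 = -7277446 (Strassen uses MORE here due to padding overhead — for small or just-over-power-of-2 n, padding can outweigh the per-level savings)

Standard: 33076161 multiplications (321^3). Strassen: 40353607 multiplications (7^9, after padding to 512x512). Strassen reduces 8 recursive multiplications to 7 at each level.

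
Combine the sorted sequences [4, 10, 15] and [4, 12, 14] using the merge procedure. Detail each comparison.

Merging process:

Compare 4 vs 4: take 4 from left. Merged: [4]
Compare 10 vs 4: take 4 from right. Merged: [4, 4]
Compare 10 vs 12: take 10 from left. Merged: [4, 4, 10]
Compare 15 vs 12: take 12 from right. Merged: [4, 4, 10, 12]
Compare 15 vs 14: take 14 from right. Merged: [4, 4, 10, 12, 14]
Append remaining from left: [15]. Merged: [4, 4, 10, 12, 14, 15]

Final merged array: [4, 4, 10, 12, 14, 15]
Total comparisons: 5

The merged array is [4, 4, 10, 12, 14, 15], requiring 5 comparisons. The merge step runs in O(n) time where n is the total number of elements.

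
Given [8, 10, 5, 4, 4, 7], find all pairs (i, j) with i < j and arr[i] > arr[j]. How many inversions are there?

Finding inversions in [8, 10, 5, 4, 4, 7]:

(0, 2): arr[0]=8 > arr[2]=5
(0, 3): arr[0]=8 > arr[3]=4
(0, 4): arr[0]=8 > arr[4]=4
(0, 5): arr[0]=8 > arr[5]=7
(1, 2): arr[1]=10 > arr[2]=5
(1, 3): arr[1]=10 > arr[3]=4
(1, 4): arr[1]=10 > arr[4]=4
(1, 5): arr[1]=10 > arr[5]=7
(2, 3): arr[2]=5 > arr[3]=4
(2, 4): arr[2]=5 > arr[4]=4

Total inversions: 10

The array has 10 inversion(s): (0,2), (0,3), (0,4), (0,5), (1,2), (1,3), (1,4), (1,5), (2,3), (2,4). Each pair (i,j) satisfies i < j and arr[i] > arr[j].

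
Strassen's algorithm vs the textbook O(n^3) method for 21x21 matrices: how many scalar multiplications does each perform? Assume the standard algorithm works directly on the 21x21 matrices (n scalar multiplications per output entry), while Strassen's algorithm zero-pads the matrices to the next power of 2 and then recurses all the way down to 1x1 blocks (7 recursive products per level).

Matrix multiplication for 21x21 matrices:

Strassen's algorithm requires power-of-2 dimensions. Pad 21x21 to 32x32 (next power of 2).

Standard algorithm: 21^3 = 9261 multiplications
Strassen's algorithm: 7^(log2(32)) = 7^5 = 16807 multiplications
Difference: 9261 - 16807 = -7546 (Strassen uses MORE here due to padding overhead — for small or just-over-power-of-2 n, padding can outweigh the per-level savings)

Standard: 9261 multiplications (21^3). Strassen: 16807 multiplications (7^5, after padding to 32x32). Strassen reduces 8 recursive multiplications to 7 at each level.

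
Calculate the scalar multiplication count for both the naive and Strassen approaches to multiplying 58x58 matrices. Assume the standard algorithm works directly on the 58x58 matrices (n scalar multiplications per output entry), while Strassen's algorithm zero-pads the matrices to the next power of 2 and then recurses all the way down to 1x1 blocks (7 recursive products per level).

Matrix multiplication for 58x58 matrices:

Strassen's algorithm requires power-of-2 dimensions. Pad 58x58 to 64x64 (next power of 2).

Standard algorithm: 58^3 = 195112 multiplications
Strassen's algorithm: 7^(log2(64)) = 7^6 = 117649 multiplications
Savings: 195112 - 117649 = 77463 multiplications

Standard: 195112 multiplications (58^3). Strassen: 117649 multiplications (7^6, after padding to 64x64). Strassen reduces 8 recursive multiplications to 7 at each level.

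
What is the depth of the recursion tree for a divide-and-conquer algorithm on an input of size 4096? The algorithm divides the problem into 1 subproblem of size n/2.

For divide and conquer with division factor 2:

Problem sizes at each level:
Level 0: 4096
Level 1: 2048
Level 2: 1024
Level 3: 512
Level 4: 256
Level 5: 128
Level 6: 64
Level 7: 32
Level 8: 16
Level 9: 8
Level 10: 4
Level 11: 2
Level 12: 1

The root is level 0 and the size-1 base case is level 12 (the tree spans levels 0 through 12, i.e. 13 levels counting the root), so the depth is the number of divisions: log_2(4096) = 12

The recursion tree depth is log_2(4096) = 12. At each level, the problem size is divided by 2, so it takes 12 divisions to reduce to a base case of size 1. The algorithm makes 1 recursive call at each level.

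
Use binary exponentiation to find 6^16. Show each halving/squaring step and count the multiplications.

Computing 6^16 by squaring (build up from 6^1; each line after the first costs one multiplication):

6^1 = 6
6^2 = (6^1)^2 = 6^2 = 36
6^4 = (6^2)^2 = 36^2 = 1296
6^8 = (6^4)^2 = 1296^2 = 1679616
6^16 = (6^8)^2 = 1679616^2 = 2821109907456

Result: 2821109907456
Multiplications needed: 4 (4 lines after 6^1)

6^16 = 2821109907456. Using exponentiation by squaring, this requires 4 multiplications. The key idea: if the exponent is even, square the half-power; if odd, multiply by the base once.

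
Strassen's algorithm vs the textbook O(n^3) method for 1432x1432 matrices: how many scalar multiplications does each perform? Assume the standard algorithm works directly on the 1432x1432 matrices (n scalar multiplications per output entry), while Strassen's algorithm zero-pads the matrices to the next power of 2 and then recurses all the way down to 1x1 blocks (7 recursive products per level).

Matrix multiplication for 1432x1432 matrices:

Strassen's algorithm requires power-of-2 dimensions. Pad 1432x1432 to 2048x2048 (next power of 2).

Standard algorithm: 1432^3 = 2936493568 multiplications
Strassen's algorithm: 7^(log2(2048)) = 7^11 = 1977326743 multiplications
Savings: 2936493568 - 1977326743 = 959166825 multiplications

Standard: 2936493568 multiplications (1432^3). Strassen: 1977326743 multiplications (7^11, after padding to 2048x2048). Strassen reduces 8 recursive multiplications to 7 at each level.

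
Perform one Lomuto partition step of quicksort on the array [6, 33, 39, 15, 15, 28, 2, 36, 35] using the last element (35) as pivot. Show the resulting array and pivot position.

Lomuto partition with pivot = 35:

Initial array: [6, 33, 39, 15, 15, 28, 2, 36, 35]

arr[0]=6 <= 35: swap with position 0, array becomes [6, 33, 39, 15, 15, 28, 2, 36, 35]
arr[1]=33 <= 35: swap with position 1, array becomes [6, 33, 39, 15, 15, 28, 2, 36, 35]
arr[2]=39 > 35: no swap
arr[3]=15 <= 35: swap with position 2, array becomes [6, 33, 15, 39, 15, 28, 2, 36, 35]
arr[4]=15 <= 35: swap with position 3, array becomes [6, 33, 15, 15, 39, 28, 2, 36, 35]
arr[5]=28 <= 35: swap with position 4, array becomes [6, 33, 15, 15, 28, 39, 2, 36, 35]
arr[6]=2 <= 35: swap with position 5, array becomes [6, 33, 15, 15, 28, 2, 39, 36, 35]
arr[7]=36 > 35: no swap

Place pivot at position 6: [6, 33, 15, 15, 28, 2, 35, 36, 39]
Pivot position: 6

After partitioning with pivot 35, the array becomes [6, 33, 15, 15, 28, 2, 35, 36, 39]. The pivot is placed at index 6. All elements to the left of the pivot are <= 35, and all elements to the right are > 35.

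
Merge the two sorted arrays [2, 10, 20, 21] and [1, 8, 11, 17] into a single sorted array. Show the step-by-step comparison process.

Merging process:

Compare 2 vs 1: take 1 from right. Merged: [1]
Compare 2 vs 8: take 2 from left. Merged: [1, 2]
Compare 10 vs 8: take 8 from right. Merged: [1, 2, 8]
Compare 10 vs 11: take 10 from left. Merged: [1, 2, 8, 10]
Compare 20 vs 11: take 11 from right. Merged: [1, 2, 8, 10, 11]
Compare 20 vs 17: take 17 from right. Merged: [1, 2, 8, 10, 11, 17]
Append remaining from left: [20, 21]. Merged: [1, 2, 8, 10, 11, 17, 20, 21]

Final merged array: [1, 2, 8, 10, 11, 17, 20, 21]
Total comparisons: 6

The merged array is [1, 2, 8, 10, 11, 17, 20, 21], requiring 6 comparisons. The merge step runs in O(n) time where n is the total number of elements.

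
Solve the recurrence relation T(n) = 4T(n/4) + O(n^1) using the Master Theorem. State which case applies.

Master Theorem for T(n) = 4T(n/4) + O(n^1):

a = 4, b = 4, c = 1
log_b(a) = log_4(4) = 1.0000

Case 2: c = 1 = log_4(4) = 1.0000
T(n) = O(n^1 log n) = O(n log n)

For T(n) = 4T(n/4) + O(n^1): log_4(4) = 1.0000. This is Case 2 of the Master Theorem (c = log_b(a), equal work at all levels), giving O(n log n).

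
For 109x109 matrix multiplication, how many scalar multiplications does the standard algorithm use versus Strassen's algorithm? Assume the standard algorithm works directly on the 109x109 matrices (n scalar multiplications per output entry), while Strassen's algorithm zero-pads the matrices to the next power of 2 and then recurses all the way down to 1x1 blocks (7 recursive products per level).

Matrix multiplication for 109x109 matrices:

Strassen's algorithm requires power-of-2 dimensions. Pad 109x109 to 128x128 (next power of 2).

Standard algorithm: 109^3 = 1295029 multiplications
Strassen's algorithm: 7^(log2(128)) = 7^7 = 823543 multiplications
Savings: 1295029 - 823543 = 471486 multiplications

Standard: 1295029 multiplications (109^3). Strassen: 823543 multiplications (7^7, after padding to 128x128). Strassen reduces 8 recursive multiplications to 7 at each level.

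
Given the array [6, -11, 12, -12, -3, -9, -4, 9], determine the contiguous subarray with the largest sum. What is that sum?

Using Kadane's algorithm on [6, -11, 12, -12, -3, -9, -4, 9]:

Scanning through the array:
Position 1 (value -11): max_ending_here = -5, max_so_far = 6
Position 2 (value 12): max_ending_here = 12, max_so_far = 12
Position 3 (value -12): max_ending_here = 0, max_so_far = 12
Position 4 (value -3): max_ending_here = -3, max_so_far = 12
Position 5 (value -9): max_ending_here = -9, max_so_far = 12
Position 6 (value -4): max_ending_here = -4, max_so_far = 12
Position 7 (value 9): max_ending_here = 9, max_so_far = 12

Maximum subarray: [12]
Maximum sum: 12

The maximum subarray is [12] with sum 12. This subarray runs from index 2 to index 2.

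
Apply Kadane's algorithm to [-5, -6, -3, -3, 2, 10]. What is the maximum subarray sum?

Using Kadane's algorithm on [-5, -6, -3, -3, 2, 10]:

Scanning through the array:
Position 1 (value -6): max_ending_here = -6, max_so_far = -5
Position 2 (value -3): max_ending_here = -3, max_so_far = -3
Position 3 (value -3): max_ending_here = -3, max_so_far = -3
Position 4 (value 2): max_ending_here = 2, max_so_far = 2
Position 5 (value 10): max_ending_here = 12, max_so_far = 12

Maximum subarray: [2, 10]
Maximum sum: 12

The maximum subarray is [2, 10] with sum 12. This subarray runs from index 4 to index 5.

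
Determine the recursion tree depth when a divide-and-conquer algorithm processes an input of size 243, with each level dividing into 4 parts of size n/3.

For divide and conquer with division factor 3:

Problem sizes at each level:
Level 0: 243
Level 1: 81
Level 2: 27
Level 3: 9
Level 4: 3
Level 5: 1

The root is level 0 and the size-1 base case is level 5 (the tree spans levels 0 through 5, i.e. 6 levels counting the root), so the depth is the number of divisions: log_3(243) = 5

The recursion tree depth is log_3(243) = 5. At each level, the problem size is divided by 3, so it takes 5 divisions to reduce to a base case of size 1. The algorithm makes 4 recursive calls at each level.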